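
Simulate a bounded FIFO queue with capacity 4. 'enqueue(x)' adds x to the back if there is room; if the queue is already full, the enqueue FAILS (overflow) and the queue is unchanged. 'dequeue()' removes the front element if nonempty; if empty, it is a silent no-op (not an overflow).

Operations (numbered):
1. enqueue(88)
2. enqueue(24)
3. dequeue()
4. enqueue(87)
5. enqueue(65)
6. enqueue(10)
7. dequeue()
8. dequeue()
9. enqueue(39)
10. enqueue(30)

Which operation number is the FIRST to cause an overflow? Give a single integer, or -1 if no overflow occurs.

Answer: -1

Derivation:
1. enqueue(88): size=1
2. enqueue(24): size=2
3. dequeue(): size=1
4. enqueue(87): size=2
5. enqueue(65): size=3
6. enqueue(10): size=4
7. dequeue(): size=3
8. dequeue(): size=2
9. enqueue(39): size=3
10. enqueue(30): size=4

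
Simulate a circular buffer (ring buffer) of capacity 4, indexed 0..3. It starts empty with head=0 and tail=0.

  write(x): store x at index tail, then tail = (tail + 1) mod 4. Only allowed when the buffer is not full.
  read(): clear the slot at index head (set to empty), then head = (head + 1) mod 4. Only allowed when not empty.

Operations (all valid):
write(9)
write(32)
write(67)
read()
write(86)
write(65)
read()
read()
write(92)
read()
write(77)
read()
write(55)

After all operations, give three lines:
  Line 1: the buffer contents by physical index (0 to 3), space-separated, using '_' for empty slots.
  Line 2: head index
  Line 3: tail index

write(9): buf=[9 _ _ _], head=0, tail=1, size=1
write(32): buf=[9 32 _ _], head=0, tail=2, size=2
write(67): buf=[9 32 67 _], head=0, tail=3, size=3
read(): buf=[_ 32 67 _], head=1, tail=3, size=2
write(86): buf=[_ 32 67 86], head=1, tail=0, size=3
write(65): buf=[65 32 67 86], head=1, tail=1, size=4
read(): buf=[65 _ 67 86], head=2, tail=1, size=3
read(): buf=[65 _ _ 86], head=3, tail=1, size=2
write(92): buf=[65 92 _ 86], head=3, tail=2, size=3
read(): buf=[65 92 _ _], head=0, tail=2, size=2
write(77): buf=[65 92 77 _], head=0, tail=3, size=3
read(): buf=[_ 92 77 _], head=1, tail=3, size=2
write(55): buf=[_ 92 77 55], head=1, tail=0, size=3

Answer: _ 92 77 55
1
0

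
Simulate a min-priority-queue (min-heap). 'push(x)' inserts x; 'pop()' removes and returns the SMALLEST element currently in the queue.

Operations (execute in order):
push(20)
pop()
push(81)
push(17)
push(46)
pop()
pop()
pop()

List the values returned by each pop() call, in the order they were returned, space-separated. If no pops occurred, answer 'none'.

Answer: 20 17 46 81

Derivation:
push(20): heap contents = [20]
pop() → 20: heap contents = []
push(81): heap contents = [81]
push(17): heap contents = [17, 81]
push(46): heap contents = [17, 46, 81]
pop() → 17: heap contents = [46, 81]
pop() → 46: heap contents = [81]
pop() → 81: heap contents = []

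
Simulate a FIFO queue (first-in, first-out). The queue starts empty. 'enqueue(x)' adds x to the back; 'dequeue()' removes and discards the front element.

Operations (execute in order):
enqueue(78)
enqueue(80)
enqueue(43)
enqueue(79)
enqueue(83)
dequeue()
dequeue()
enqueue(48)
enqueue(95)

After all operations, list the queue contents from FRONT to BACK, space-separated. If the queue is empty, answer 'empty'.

Answer: 43 79 83 48 95

Derivation:
enqueue(78): [78]
enqueue(80): [78, 80]
enqueue(43): [78, 80, 43]
enqueue(79): [78, 80, 43, 79]
enqueue(83): [78, 80, 43, 79, 83]
dequeue(): [80, 43, 79, 83]
dequeue(): [43, 79, 83]
enqueue(48): [43, 79, 83, 48]
enqueue(95): [43, 79, 83, 48, 95]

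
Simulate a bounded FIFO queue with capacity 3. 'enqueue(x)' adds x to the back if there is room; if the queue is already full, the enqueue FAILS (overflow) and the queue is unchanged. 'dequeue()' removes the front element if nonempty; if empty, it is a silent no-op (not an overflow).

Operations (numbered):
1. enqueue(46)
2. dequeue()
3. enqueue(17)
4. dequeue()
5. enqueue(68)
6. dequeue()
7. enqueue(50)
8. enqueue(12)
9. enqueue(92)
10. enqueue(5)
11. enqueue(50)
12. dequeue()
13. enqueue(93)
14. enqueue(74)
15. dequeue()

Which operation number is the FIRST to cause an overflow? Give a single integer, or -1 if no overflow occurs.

1. enqueue(46): size=1
2. dequeue(): size=0
3. enqueue(17): size=1
4. dequeue(): size=0
5. enqueue(68): size=1
6. dequeue(): size=0
7. enqueue(50): size=1
8. enqueue(12): size=2
9. enqueue(92): size=3
10. enqueue(5): size=3=cap → OVERFLOW (fail)
11. enqueue(50): size=3=cap → OVERFLOW (fail)
12. dequeue(): size=2
13. enqueue(93): size=3
14. enqueue(74): size=3=cap → OVERFLOW (fail)
15. dequeue(): size=2

Answer: 10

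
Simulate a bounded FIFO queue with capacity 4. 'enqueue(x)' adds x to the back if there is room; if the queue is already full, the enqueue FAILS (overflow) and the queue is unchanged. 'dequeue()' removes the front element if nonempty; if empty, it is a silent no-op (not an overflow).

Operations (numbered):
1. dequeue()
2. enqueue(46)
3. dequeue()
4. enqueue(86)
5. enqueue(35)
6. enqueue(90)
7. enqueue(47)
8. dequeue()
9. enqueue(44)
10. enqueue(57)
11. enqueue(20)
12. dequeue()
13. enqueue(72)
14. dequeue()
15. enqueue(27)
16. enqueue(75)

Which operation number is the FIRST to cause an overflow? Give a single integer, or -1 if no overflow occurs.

Answer: 10

Derivation:
1. dequeue(): empty, no-op, size=0
2. enqueue(46): size=1
3. dequeue(): size=0
4. enqueue(86): size=1
5. enqueue(35): size=2
6. enqueue(90): size=3
7. enqueue(47): size=4
8. dequeue(): size=3
9. enqueue(44): size=4
10. enqueue(57): size=4=cap → OVERFLOW (fail)
11. enqueue(20): size=4=cap → OVERFLOW (fail)
12. dequeue(): size=3
13. enqueue(72): size=4
14. dequeue(): size=3
15. enqueue(27): size=4
16. enqueue(75): size=4=cap → OVERFLOW (fail)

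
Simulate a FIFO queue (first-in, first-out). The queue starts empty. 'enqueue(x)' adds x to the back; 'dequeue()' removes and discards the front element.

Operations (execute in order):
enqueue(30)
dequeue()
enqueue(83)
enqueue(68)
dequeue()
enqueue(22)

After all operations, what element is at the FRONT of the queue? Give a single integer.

enqueue(30): queue = [30]
dequeue(): queue = []
enqueue(83): queue = [83]
enqueue(68): queue = [83, 68]
dequeue(): queue = [68]
enqueue(22): queue = [68, 22]

Answer: 68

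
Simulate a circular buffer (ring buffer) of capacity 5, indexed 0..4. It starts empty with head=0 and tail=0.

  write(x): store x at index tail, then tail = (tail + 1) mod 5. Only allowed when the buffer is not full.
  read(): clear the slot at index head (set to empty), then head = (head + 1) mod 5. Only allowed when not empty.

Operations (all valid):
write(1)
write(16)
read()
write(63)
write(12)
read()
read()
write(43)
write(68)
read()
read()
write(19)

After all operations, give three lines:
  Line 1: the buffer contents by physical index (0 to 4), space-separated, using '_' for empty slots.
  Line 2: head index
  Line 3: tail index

Answer: 68 19 _ _ _
0
2

Derivation:
write(1): buf=[1 _ _ _ _], head=0, tail=1, size=1
write(16): buf=[1 16 _ _ _], head=0, tail=2, size=2
read(): buf=[_ 16 _ _ _], head=1, tail=2, size=1
write(63): buf=[_ 16 63 _ _], head=1, tail=3, size=2
write(12): buf=[_ 16 63 12 _], head=1, tail=4, size=3
read(): buf=[_ _ 63 12 _], head=2, tail=4, size=2
read(): buf=[_ _ _ 12 _], head=3, tail=4, size=1
write(43): buf=[_ _ _ 12 43], head=3, tail=0, size=2
write(68): buf=[68 _ _ 12 43], head=3, tail=1, size=3
read(): buf=[68 _ _ _ 43], head=4, tail=1, size=2
read(): buf=[68 _ _ _ _], head=0, tail=1, size=1
write(19): buf=[68 19 _ _ _], head=0, tail=2, size=2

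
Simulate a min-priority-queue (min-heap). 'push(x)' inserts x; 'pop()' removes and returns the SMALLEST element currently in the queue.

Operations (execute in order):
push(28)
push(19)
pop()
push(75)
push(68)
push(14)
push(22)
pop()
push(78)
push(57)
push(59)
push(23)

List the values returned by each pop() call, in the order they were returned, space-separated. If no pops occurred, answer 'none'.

push(28): heap contents = [28]
push(19): heap contents = [19, 28]
pop() → 19: heap contents = [28]
push(75): heap contents = [28, 75]
push(68): heap contents = [28, 68, 75]
push(14): heap contents = [14, 28, 68, 75]
push(22): heap contents = [14, 22, 28, 68, 75]
pop() → 14: heap contents = [22, 28, 68, 75]
push(78): heap contents = [22, 28, 68, 75, 78]
push(57): heap contents = [22, 28, 57, 68, 75, 78]
push(59): heap contents = [22, 28, 57, 59, 68, 75, 78]
push(23): heap contents = [22, 23, 28, 57, 59, 68, 75, 78]

Answer: 19 14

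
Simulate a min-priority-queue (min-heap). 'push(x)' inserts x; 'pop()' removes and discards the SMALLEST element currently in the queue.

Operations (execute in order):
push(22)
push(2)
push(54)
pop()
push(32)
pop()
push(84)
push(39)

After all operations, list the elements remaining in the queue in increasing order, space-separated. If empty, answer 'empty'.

push(22): heap contents = [22]
push(2): heap contents = [2, 22]
push(54): heap contents = [2, 22, 54]
pop() → 2: heap contents = [22, 54]
push(32): heap contents = [22, 32, 54]
pop() → 22: heap contents = [32, 54]
push(84): heap contents = [32, 54, 84]
push(39): heap contents = [32, 39, 54, 84]

Answer: 32 39 54 84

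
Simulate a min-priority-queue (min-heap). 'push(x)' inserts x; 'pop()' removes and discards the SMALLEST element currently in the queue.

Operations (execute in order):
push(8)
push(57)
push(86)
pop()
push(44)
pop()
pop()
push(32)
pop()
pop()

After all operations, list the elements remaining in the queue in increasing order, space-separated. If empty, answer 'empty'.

push(8): heap contents = [8]
push(57): heap contents = [8, 57]
push(86): heap contents = [8, 57, 86]
pop() → 8: heap contents = [57, 86]
push(44): heap contents = [44, 57, 86]
pop() → 44: heap contents = [57, 86]
pop() → 57: heap contents = [86]
push(32): heap contents = [32, 86]
pop() → 32: heap contents = [86]
pop() → 86: heap contents = []

Answer: empty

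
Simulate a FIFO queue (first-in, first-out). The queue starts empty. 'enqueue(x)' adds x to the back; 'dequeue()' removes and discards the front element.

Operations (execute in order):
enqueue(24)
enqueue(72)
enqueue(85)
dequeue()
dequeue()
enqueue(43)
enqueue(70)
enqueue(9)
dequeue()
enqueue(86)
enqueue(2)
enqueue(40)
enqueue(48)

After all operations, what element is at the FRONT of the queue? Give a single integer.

enqueue(24): queue = [24]
enqueue(72): queue = [24, 72]
enqueue(85): queue = [24, 72, 85]
dequeue(): queue = [72, 85]
dequeue(): queue = [85]
enqueue(43): queue = [85, 43]
enqueue(70): queue = [85, 43, 70]
enqueue(9): queue = [85, 43, 70, 9]
dequeue(): queue = [43, 70, 9]
enqueue(86): queue = [43, 70, 9, 86]
enqueue(2): queue = [43, 70, 9, 86, 2]
enqueue(40): queue = [43, 70, 9, 86, 2, 40]
enqueue(48): queue = [43, 70, 9, 86, 2, 40, 48]

Answer: 43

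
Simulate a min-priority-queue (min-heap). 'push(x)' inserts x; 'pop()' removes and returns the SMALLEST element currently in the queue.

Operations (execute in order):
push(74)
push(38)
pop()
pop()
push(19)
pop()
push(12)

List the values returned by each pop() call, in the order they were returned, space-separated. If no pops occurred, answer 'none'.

Answer: 38 74 19

Derivation:
push(74): heap contents = [74]
push(38): heap contents = [38, 74]
pop() → 38: heap contents = [74]
pop() → 74: heap contents = []
push(19): heap contents = [19]
pop() → 19: heap contents = []
push(12): heap contents = [12]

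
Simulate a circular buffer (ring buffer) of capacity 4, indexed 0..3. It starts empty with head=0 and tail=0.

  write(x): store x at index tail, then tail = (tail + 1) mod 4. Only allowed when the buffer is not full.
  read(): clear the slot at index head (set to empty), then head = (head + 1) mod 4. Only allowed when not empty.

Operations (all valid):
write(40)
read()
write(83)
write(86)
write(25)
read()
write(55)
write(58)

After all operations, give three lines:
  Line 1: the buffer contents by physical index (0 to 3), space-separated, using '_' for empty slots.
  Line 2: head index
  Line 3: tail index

write(40): buf=[40 _ _ _], head=0, tail=1, size=1
read(): buf=[_ _ _ _], head=1, tail=1, size=0
write(83): buf=[_ 83 _ _], head=1, tail=2, size=1
write(86): buf=[_ 83 86 _], head=1, tail=3, size=2
write(25): buf=[_ 83 86 25], head=1, tail=0, size=3
read(): buf=[_ _ 86 25], head=2, tail=0, size=2
write(55): buf=[55 _ 86 25], head=2, tail=1, size=3
write(58): buf=[55 58 86 25], head=2, tail=2, size=4

Answer: 55 58 86 25
2
2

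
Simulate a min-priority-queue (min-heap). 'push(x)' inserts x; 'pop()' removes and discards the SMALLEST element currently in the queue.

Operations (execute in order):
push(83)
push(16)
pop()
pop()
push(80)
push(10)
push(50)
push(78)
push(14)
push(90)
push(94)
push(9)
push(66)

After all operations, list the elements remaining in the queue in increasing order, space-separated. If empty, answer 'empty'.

Answer: 9 10 14 50 66 78 80 90 94

Derivation:
push(83): heap contents = [83]
push(16): heap contents = [16, 83]
pop() → 16: heap contents = [83]
pop() → 83: heap contents = []
push(80): heap contents = [80]
push(10): heap contents = [10, 80]
push(50): heap contents = [10, 50, 80]
push(78): heap contents = [10, 50, 78, 80]
push(14): heap contents = [10, 14, 50, 78, 80]
push(90): heap contents = [10, 14, 50, 78, 80, 90]
push(94): heap contents = [10, 14, 50, 78, 80, 90, 94]
push(9): heap contents = [9, 10, 14, 50, 78, 80, 90, 94]
push(66): heap contents = [9, 10, 14, 50, 66, 78, 80, 90, 94]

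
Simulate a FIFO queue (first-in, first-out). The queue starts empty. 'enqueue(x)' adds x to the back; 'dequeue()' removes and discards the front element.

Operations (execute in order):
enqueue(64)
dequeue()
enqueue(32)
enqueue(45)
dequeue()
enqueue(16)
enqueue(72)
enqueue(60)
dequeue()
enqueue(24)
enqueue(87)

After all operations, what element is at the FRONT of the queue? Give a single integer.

enqueue(64): queue = [64]
dequeue(): queue = []
enqueue(32): queue = [32]
enqueue(45): queue = [32, 45]
dequeue(): queue = [45]
enqueue(16): queue = [45, 16]
enqueue(72): queue = [45, 16, 72]
enqueue(60): queue = [45, 16, 72, 60]
dequeue(): queue = [16, 72, 60]
enqueue(24): queue = [16, 72, 60, 24]
enqueue(87): queue = [16, 72, 60, 24, 87]

Answer: 16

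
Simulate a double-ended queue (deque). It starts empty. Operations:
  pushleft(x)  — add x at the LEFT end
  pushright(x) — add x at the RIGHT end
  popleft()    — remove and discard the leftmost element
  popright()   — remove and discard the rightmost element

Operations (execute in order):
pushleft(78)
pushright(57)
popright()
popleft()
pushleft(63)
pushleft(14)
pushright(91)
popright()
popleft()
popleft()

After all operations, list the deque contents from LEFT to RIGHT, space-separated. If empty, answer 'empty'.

Answer: empty

Derivation:
pushleft(78): [78]
pushright(57): [78, 57]
popright(): [78]
popleft(): []
pushleft(63): [63]
pushleft(14): [14, 63]
pushright(91): [14, 63, 91]
popright(): [14, 63]
popleft(): [63]
popleft(): []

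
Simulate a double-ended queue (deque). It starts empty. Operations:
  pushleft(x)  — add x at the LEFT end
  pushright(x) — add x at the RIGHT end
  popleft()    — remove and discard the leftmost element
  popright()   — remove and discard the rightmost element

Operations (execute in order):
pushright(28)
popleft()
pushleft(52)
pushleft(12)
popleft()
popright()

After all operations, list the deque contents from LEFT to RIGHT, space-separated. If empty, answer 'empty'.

Answer: empty

Derivation:
pushright(28): [28]
popleft(): []
pushleft(52): [52]
pushleft(12): [12, 52]
popleft(): [52]
popright(): []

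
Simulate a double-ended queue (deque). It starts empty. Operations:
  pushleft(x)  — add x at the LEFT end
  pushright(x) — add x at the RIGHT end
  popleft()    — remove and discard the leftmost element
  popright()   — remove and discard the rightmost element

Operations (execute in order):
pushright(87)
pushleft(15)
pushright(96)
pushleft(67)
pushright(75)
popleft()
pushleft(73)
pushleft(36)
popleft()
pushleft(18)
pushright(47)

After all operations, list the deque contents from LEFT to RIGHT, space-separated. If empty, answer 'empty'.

Answer: 18 73 15 87 96 75 47

Derivation:
pushright(87): [87]
pushleft(15): [15, 87]
pushright(96): [15, 87, 96]
pushleft(67): [67, 15, 87, 96]
pushright(75): [67, 15, 87, 96, 75]
popleft(): [15, 87, 96, 75]
pushleft(73): [73, 15, 87, 96, 75]
pushleft(36): [36, 73, 15, 87, 96, 75]
popleft(): [73, 15, 87, 96, 75]
pushleft(18): [18, 73, 15, 87, 96, 75]
pushright(47): [18, 73, 15, 87, 96, 75, 47]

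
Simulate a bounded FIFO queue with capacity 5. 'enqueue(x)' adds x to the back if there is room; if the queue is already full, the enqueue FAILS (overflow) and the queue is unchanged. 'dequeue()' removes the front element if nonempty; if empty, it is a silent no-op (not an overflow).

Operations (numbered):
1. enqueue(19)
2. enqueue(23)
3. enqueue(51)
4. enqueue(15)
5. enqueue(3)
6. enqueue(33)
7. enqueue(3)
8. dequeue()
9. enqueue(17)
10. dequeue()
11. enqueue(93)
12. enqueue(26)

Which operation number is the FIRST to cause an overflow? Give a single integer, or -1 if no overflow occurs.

Answer: 6

Derivation:
1. enqueue(19): size=1
2. enqueue(23): size=2
3. enqueue(51): size=3
4. enqueue(15): size=4
5. enqueue(3): size=5
6. enqueue(33): size=5=cap → OVERFLOW (fail)
7. enqueue(3): size=5=cap → OVERFLOW (fail)
8. dequeue(): size=4
9. enqueue(17): size=5
10. dequeue(): size=4
11. enqueue(93): size=5
12. enqueue(26): size=5=cap → OVERFLOW (fail)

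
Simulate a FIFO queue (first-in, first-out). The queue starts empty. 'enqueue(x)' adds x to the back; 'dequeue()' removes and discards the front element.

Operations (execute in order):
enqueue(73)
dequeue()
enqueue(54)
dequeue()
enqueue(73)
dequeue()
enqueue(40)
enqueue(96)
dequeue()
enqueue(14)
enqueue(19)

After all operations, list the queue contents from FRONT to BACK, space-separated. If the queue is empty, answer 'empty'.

Answer: 96 14 19

Derivation:
enqueue(73): [73]
dequeue(): []
enqueue(54): [54]
dequeue(): []
enqueue(73): [73]
dequeue(): []
enqueue(40): [40]
enqueue(96): [40, 96]
dequeue(): [96]
enqueue(14): [96, 14]
enqueue(19): [96, 14, 19]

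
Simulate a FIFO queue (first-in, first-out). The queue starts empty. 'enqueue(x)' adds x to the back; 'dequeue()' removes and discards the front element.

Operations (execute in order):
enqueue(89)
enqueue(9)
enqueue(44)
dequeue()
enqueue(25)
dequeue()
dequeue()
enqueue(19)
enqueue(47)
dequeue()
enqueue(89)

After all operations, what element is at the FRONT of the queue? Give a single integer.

Answer: 19

Derivation:
enqueue(89): queue = [89]
enqueue(9): queue = [89, 9]
enqueue(44): queue = [89, 9, 44]
dequeue(): queue = [9, 44]
enqueue(25): queue = [9, 44, 25]
dequeue(): queue = [44, 25]
dequeue(): queue = [25]
enqueue(19): queue = [25, 19]
enqueue(47): queue = [25, 19, 47]
dequeue(): queue = [19, 47]
enqueue(89): queue = [19, 47, 89]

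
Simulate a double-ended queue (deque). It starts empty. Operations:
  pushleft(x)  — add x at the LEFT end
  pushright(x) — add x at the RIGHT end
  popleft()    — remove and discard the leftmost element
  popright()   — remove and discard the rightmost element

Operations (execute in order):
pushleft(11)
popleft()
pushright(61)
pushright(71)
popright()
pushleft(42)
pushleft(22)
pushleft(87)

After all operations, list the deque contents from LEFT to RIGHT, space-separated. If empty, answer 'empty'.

Answer: 87 22 42 61

Derivation:
pushleft(11): [11]
popleft(): []
pushright(61): [61]
pushright(71): [61, 71]
popright(): [61]
pushleft(42): [42, 61]
pushleft(22): [22, 42, 61]
pushleft(87): [87, 22, 42, 61]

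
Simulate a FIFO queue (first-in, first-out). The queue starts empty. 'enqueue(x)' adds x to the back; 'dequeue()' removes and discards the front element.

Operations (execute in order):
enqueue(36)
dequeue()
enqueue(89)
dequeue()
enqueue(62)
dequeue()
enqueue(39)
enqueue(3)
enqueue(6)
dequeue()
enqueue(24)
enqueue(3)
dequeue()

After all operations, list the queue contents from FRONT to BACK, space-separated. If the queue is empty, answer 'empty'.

enqueue(36): [36]
dequeue(): []
enqueue(89): [89]
dequeue(): []
enqueue(62): [62]
dequeue(): []
enqueue(39): [39]
enqueue(3): [39, 3]
enqueue(6): [39, 3, 6]
dequeue(): [3, 6]
enqueue(24): [3, 6, 24]
enqueue(3): [3, 6, 24, 3]
dequeue(): [6, 24, 3]

Answer: 6 24 3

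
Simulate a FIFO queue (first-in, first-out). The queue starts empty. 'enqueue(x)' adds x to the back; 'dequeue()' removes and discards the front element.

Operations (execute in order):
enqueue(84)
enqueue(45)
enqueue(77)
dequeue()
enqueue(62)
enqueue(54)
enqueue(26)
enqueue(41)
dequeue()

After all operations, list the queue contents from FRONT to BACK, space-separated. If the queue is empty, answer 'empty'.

Answer: 77 62 54 26 41

Derivation:
enqueue(84): [84]
enqueue(45): [84, 45]
enqueue(77): [84, 45, 77]
dequeue(): [45, 77]
enqueue(62): [45, 77, 62]
enqueue(54): [45, 77, 62, 54]
enqueue(26): [45, 77, 62, 54, 26]
enqueue(41): [45, 77, 62, 54, 26, 41]
dequeue(): [77, 62, 54, 26, 41]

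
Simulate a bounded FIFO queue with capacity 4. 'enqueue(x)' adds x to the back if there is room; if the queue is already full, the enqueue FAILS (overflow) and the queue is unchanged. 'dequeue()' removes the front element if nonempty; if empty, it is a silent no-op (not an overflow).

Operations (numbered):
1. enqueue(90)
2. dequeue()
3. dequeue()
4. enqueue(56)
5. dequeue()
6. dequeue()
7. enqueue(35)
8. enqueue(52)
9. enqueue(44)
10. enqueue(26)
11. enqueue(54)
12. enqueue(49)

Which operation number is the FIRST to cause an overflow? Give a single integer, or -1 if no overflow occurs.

1. enqueue(90): size=1
2. dequeue(): size=0
3. dequeue(): empty, no-op, size=0
4. enqueue(56): size=1
5. dequeue(): size=0
6. dequeue(): empty, no-op, size=0
7. enqueue(35): size=1
8. enqueue(52): size=2
9. enqueue(44): size=3
10. enqueue(26): size=4
11. enqueue(54): size=4=cap → OVERFLOW (fail)
12. enqueue(49): size=4=cap → OVERFLOW (fail)

Answer: 11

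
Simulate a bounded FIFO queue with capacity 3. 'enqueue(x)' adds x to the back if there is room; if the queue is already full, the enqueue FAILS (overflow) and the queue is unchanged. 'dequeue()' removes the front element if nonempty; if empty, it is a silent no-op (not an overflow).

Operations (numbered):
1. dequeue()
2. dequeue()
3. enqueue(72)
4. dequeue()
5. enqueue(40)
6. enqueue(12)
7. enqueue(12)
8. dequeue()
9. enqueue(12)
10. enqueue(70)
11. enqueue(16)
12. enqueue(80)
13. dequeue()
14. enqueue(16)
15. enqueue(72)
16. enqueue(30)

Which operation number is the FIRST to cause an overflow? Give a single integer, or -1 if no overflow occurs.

1. dequeue(): empty, no-op, size=0
2. dequeue(): empty, no-op, size=0
3. enqueue(72): size=1
4. dequeue(): size=0
5. enqueue(40): size=1
6. enqueue(12): size=2
7. enqueue(12): size=3
8. dequeue(): size=2
9. enqueue(12): size=3
10. enqueue(70): size=3=cap → OVERFLOW (fail)
11. enqueue(16): size=3=cap → OVERFLOW (fail)
12. enqueue(80): size=3=cap → OVERFLOW (fail)
13. dequeue(): size=2
14. enqueue(16): size=3
15. enqueue(72): size=3=cap → OVERFLOW (fail)
16. enqueue(30): size=3=cap → OVERFLOW (fail)

Answer: 10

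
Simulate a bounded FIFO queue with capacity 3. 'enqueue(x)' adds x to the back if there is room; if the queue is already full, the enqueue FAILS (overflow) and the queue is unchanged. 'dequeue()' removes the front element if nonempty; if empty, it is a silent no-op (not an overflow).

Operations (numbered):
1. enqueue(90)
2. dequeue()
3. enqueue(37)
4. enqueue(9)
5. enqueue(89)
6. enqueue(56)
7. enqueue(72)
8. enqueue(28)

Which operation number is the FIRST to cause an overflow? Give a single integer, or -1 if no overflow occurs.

Answer: 6

Derivation:
1. enqueue(90): size=1
2. dequeue(): size=0
3. enqueue(37): size=1
4. enqueue(9): size=2
5. enqueue(89): size=3
6. enqueue(56): size=3=cap → OVERFLOW (fail)
7. enqueue(72): size=3=cap → OVERFLOW (fail)
8. enqueue(28): size=3=cap → OVERFLOW (fail)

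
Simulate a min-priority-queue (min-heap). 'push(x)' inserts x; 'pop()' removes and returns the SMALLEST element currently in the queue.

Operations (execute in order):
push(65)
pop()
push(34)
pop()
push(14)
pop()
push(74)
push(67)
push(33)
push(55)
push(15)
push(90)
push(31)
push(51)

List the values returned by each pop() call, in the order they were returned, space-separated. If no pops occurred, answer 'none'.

push(65): heap contents = [65]
pop() → 65: heap contents = []
push(34): heap contents = [34]
pop() → 34: heap contents = []
push(14): heap contents = [14]
pop() → 14: heap contents = []
push(74): heap contents = [74]
push(67): heap contents = [67, 74]
push(33): heap contents = [33, 67, 74]
push(55): heap contents = [33, 55, 67, 74]
push(15): heap contents = [15, 33, 55, 67, 74]
push(90): heap contents = [15, 33, 55, 67, 74, 90]
push(31): heap contents = [15, 31, 33, 55, 67, 74, 90]
push(51): heap contents = [15, 31, 33, 51, 55, 67, 74, 90]

Answer: 65 34 14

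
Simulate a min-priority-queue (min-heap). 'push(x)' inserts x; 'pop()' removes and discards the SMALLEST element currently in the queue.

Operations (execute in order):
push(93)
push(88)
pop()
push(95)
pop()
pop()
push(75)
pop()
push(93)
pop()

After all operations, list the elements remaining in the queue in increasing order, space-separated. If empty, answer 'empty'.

Answer: empty

Derivation:
push(93): heap contents = [93]
push(88): heap contents = [88, 93]
pop() → 88: heap contents = [93]
push(95): heap contents = [93, 95]
pop() → 93: heap contents = [95]
pop() → 95: heap contents = []
push(75): heap contents = [75]
pop() → 75: heap contents = []
push(93): heap contents = [93]
pop() → 93: heap contents = []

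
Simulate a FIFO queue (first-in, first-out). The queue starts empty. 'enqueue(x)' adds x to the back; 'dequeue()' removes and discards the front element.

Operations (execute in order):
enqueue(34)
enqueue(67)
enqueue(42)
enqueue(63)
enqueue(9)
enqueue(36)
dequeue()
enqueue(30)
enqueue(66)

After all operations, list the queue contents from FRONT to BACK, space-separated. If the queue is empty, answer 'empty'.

Answer: 67 42 63 9 36 30 66

Derivation:
enqueue(34): [34]
enqueue(67): [34, 67]
enqueue(42): [34, 67, 42]
enqueue(63): [34, 67, 42, 63]
enqueue(9): [34, 67, 42, 63, 9]
enqueue(36): [34, 67, 42, 63, 9, 36]
dequeue(): [67, 42, 63, 9, 36]
enqueue(30): [67, 42, 63, 9, 36, 30]
enqueue(66): [67, 42, 63, 9, 36, 30, 66]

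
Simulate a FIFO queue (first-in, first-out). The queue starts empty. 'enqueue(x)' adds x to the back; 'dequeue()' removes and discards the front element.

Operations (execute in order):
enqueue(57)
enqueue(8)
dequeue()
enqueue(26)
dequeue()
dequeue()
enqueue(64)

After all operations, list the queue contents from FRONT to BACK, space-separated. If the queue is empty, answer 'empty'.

enqueue(57): [57]
enqueue(8): [57, 8]
dequeue(): [8]
enqueue(26): [8, 26]
dequeue(): [26]
dequeue(): []
enqueue(64): [64]

Answer: 64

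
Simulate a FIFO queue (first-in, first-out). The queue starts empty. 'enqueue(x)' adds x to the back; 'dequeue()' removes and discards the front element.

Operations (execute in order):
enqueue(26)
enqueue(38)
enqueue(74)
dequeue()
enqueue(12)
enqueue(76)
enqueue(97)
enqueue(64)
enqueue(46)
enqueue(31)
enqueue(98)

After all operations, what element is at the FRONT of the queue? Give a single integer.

Answer: 38

Derivation:
enqueue(26): queue = [26]
enqueue(38): queue = [26, 38]
enqueue(74): queue = [26, 38, 74]
dequeue(): queue = [38, 74]
enqueue(12): queue = [38, 74, 12]
enqueue(76): queue = [38, 74, 12, 76]
enqueue(97): queue = [38, 74, 12, 76, 97]
enqueue(64): queue = [38, 74, 12, 76, 97, 64]
enqueue(46): queue = [38, 74, 12, 76, 97, 64, 46]
enqueue(31): queue = [38, 74, 12, 76, 97, 64, 46, 31]
enqueue(98): queue = [38, 74, 12, 76, 97, 64, 46, 31, 98]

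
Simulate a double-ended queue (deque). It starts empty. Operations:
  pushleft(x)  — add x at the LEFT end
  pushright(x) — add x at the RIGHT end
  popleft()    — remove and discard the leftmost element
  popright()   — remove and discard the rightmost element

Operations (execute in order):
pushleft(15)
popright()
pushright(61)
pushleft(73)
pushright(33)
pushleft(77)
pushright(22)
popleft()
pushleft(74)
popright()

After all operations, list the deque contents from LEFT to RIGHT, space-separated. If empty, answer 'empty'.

pushleft(15): [15]
popright(): []
pushright(61): [61]
pushleft(73): [73, 61]
pushright(33): [73, 61, 33]
pushleft(77): [77, 73, 61, 33]
pushright(22): [77, 73, 61, 33, 22]
popleft(): [73, 61, 33, 22]
pushleft(74): [74, 73, 61, 33, 22]
popright(): [74, 73, 61, 33]

Answer: 74 73 61 33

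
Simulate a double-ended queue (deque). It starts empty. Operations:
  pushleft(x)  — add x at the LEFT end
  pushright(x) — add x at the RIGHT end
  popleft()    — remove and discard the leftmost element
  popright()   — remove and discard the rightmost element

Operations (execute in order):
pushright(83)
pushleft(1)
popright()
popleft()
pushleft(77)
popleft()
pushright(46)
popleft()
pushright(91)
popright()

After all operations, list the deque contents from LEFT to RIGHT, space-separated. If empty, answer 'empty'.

pushright(83): [83]
pushleft(1): [1, 83]
popright(): [1]
popleft(): []
pushleft(77): [77]
popleft(): []
pushright(46): [46]
popleft(): []
pushright(91): [91]
popright(): []

Answer: empty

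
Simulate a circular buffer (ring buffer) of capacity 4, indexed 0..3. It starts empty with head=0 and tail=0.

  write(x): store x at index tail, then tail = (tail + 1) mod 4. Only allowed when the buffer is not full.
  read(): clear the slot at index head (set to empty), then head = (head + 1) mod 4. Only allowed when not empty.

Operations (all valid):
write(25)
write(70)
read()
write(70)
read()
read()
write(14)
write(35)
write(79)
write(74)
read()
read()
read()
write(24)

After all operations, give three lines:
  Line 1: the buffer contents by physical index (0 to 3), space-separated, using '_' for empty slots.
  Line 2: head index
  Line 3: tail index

Answer: _ _ 74 24
2
0

Derivation:
write(25): buf=[25 _ _ _], head=0, tail=1, size=1
write(70): buf=[25 70 _ _], head=0, tail=2, size=2
read(): buf=[_ 70 _ _], head=1, tail=2, size=1
write(70): buf=[_ 70 70 _], head=1, tail=3, size=2
read(): buf=[_ _ 70 _], head=2, tail=3, size=1
read(): buf=[_ _ _ _], head=3, tail=3, size=0
write(14): buf=[_ _ _ 14], head=3, tail=0, size=1
write(35): buf=[35 _ _ 14], head=3, tail=1, size=2
write(79): buf=[35 79 _ 14], head=3, tail=2, size=3
write(74): buf=[35 79 74 14], head=3, tail=3, size=4
read(): buf=[35 79 74 _], head=0, tail=3, size=3
read(): buf=[_ 79 74 _], head=1, tail=3, size=2
read(): buf=[_ _ 74 _], head=2, tail=3, size=1
write(24): buf=[_ _ 74 24], head=2, tail=0, size=2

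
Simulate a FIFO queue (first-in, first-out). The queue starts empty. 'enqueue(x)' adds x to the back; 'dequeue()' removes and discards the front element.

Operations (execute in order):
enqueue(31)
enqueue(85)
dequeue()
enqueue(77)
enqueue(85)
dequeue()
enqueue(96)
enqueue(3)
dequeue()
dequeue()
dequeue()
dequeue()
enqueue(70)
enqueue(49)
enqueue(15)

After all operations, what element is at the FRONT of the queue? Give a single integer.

Answer: 70

Derivation:
enqueue(31): queue = [31]
enqueue(85): queue = [31, 85]
dequeue(): queue = [85]
enqueue(77): queue = [85, 77]
enqueue(85): queue = [85, 77, 85]
dequeue(): queue = [77, 85]
enqueue(96): queue = [77, 85, 96]
enqueue(3): queue = [77, 85, 96, 3]
dequeue(): queue = [85, 96, 3]
dequeue(): queue = [96, 3]
dequeue(): queue = [3]
dequeue(): queue = []
enqueue(70): queue = [70]
enqueue(49): queue = [70, 49]
enqueue(15): queue = [70, 49, 15]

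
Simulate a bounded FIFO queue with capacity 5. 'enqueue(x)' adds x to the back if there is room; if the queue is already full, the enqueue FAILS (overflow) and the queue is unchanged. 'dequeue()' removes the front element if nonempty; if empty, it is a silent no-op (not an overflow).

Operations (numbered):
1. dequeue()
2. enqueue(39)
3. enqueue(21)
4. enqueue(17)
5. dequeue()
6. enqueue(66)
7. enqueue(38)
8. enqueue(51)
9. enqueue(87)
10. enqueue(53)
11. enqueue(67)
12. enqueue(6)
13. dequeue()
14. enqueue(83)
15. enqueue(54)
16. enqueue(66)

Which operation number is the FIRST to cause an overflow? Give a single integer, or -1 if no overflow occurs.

1. dequeue(): empty, no-op, size=0
2. enqueue(39): size=1
3. enqueue(21): size=2
4. enqueue(17): size=3
5. dequeue(): size=2
6. enqueue(66): size=3
7. enqueue(38): size=4
8. enqueue(51): size=5
9. enqueue(87): size=5=cap → OVERFLOW (fail)
10. enqueue(53): size=5=cap → OVERFLOW (fail)
11. enqueue(67): size=5=cap → OVERFLOW (fail)
12. enqueue(6): size=5=cap → OVERFLOW (fail)
13. dequeue(): size=4
14. enqueue(83): size=5
15. enqueue(54): size=5=cap → OVERFLOW (fail)
16. enqueue(66): size=5=cap → OVERFLOW (fail)

Answer: 9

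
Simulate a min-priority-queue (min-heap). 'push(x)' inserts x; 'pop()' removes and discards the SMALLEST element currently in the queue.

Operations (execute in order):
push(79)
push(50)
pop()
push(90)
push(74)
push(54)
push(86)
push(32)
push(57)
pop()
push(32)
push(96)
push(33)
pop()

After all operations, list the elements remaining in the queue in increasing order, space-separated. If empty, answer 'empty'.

push(79): heap contents = [79]
push(50): heap contents = [50, 79]
pop() → 50: heap contents = [79]
push(90): heap contents = [79, 90]
push(74): heap contents = [74, 79, 90]
push(54): heap contents = [54, 74, 79, 90]
push(86): heap contents = [54, 74, 79, 86, 90]
push(32): heap contents = [32, 54, 74, 79, 86, 90]
push(57): heap contents = [32, 54, 57, 74, 79, 86, 90]
pop() → 32: heap contents = [54, 57, 74, 79, 86, 90]
push(32): heap contents = [32, 54, 57, 74, 79, 86, 90]
push(96): heap contents = [32, 54, 57, 74, 79, 86, 90, 96]
push(33): heap contents = [32, 33, 54, 57, 74, 79, 86, 90, 96]
pop() → 32: heap contents = [33, 54, 57, 74, 79, 86, 90, 96]

Answer: 33 54 57 74 79 86 90 96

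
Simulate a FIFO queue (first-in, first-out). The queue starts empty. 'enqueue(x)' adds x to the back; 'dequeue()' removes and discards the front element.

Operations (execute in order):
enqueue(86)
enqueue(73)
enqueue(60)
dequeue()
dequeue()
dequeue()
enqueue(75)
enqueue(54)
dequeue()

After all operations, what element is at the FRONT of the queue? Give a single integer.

enqueue(86): queue = [86]
enqueue(73): queue = [86, 73]
enqueue(60): queue = [86, 73, 60]
dequeue(): queue = [73, 60]
dequeue(): queue = [60]
dequeue(): queue = []
enqueue(75): queue = [75]
enqueue(54): queue = [75, 54]
dequeue(): queue = [54]

Answer: 54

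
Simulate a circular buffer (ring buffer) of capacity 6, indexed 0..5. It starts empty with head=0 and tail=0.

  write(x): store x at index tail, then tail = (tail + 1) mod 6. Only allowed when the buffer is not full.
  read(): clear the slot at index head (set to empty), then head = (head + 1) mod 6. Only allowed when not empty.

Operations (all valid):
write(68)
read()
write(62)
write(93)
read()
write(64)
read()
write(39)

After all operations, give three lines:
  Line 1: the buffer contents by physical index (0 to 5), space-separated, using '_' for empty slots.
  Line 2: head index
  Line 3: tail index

write(68): buf=[68 _ _ _ _ _], head=0, tail=1, size=1
read(): buf=[_ _ _ _ _ _], head=1, tail=1, size=0
write(62): buf=[_ 62 _ _ _ _], head=1, tail=2, size=1
write(93): buf=[_ 62 93 _ _ _], head=1, tail=3, size=2
read(): buf=[_ _ 93 _ _ _], head=2, tail=3, size=1
write(64): buf=[_ _ 93 64 _ _], head=2, tail=4, size=2
read(): buf=[_ _ _ 64 _ _], head=3, tail=4, size=1
write(39): buf=[_ _ _ 64 39 _], head=3, tail=5, size=2

Answer: _ _ _ 64 39 _
3
5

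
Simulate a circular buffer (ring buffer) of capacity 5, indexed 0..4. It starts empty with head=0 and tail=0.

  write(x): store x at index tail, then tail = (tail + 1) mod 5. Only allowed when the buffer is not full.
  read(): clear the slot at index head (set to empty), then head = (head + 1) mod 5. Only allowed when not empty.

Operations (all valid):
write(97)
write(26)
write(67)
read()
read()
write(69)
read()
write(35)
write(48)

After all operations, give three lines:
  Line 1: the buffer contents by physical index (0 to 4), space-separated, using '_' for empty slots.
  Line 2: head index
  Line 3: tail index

write(97): buf=[97 _ _ _ _], head=0, tail=1, size=1
write(26): buf=[97 26 _ _ _], head=0, tail=2, size=2
write(67): buf=[97 26 67 _ _], head=0, tail=3, size=3
read(): buf=[_ 26 67 _ _], head=1, tail=3, size=2
read(): buf=[_ _ 67 _ _], head=2, tail=3, size=1
write(69): buf=[_ _ 67 69 _], head=2, tail=4, size=2
read(): buf=[_ _ _ 69 _], head=3, tail=4, size=1
write(35): buf=[_ _ _ 69 35], head=3, tail=0, size=2
write(48): buf=[48 _ _ 69 35], head=3, tail=1, size=3

Answer: 48 _ _ 69 35
3
1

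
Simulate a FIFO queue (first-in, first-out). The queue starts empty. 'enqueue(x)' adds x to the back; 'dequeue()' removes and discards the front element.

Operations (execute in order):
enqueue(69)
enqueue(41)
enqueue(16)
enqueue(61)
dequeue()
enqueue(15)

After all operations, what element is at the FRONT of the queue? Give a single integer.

Answer: 41

Derivation:
enqueue(69): queue = [69]
enqueue(41): queue = [69, 41]
enqueue(16): queue = [69, 41, 16]
enqueue(61): queue = [69, 41, 16, 61]
dequeue(): queue = [41, 16, 61]
enqueue(15): queue = [41, 16, 61, 15]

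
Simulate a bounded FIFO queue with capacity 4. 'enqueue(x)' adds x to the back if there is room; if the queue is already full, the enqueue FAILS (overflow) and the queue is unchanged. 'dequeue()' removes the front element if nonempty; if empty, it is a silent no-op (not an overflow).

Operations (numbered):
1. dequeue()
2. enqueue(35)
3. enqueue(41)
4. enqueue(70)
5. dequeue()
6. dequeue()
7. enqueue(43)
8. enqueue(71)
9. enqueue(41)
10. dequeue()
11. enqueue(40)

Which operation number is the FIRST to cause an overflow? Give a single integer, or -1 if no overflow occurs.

Answer: -1

Derivation:
1. dequeue(): empty, no-op, size=0
2. enqueue(35): size=1
3. enqueue(41): size=2
4. enqueue(70): size=3
5. dequeue(): size=2
6. dequeue(): size=1
7. enqueue(43): size=2
8. enqueue(71): size=3
9. enqueue(41): size=4
10. dequeue(): size=3
11. enqueue(40): size=4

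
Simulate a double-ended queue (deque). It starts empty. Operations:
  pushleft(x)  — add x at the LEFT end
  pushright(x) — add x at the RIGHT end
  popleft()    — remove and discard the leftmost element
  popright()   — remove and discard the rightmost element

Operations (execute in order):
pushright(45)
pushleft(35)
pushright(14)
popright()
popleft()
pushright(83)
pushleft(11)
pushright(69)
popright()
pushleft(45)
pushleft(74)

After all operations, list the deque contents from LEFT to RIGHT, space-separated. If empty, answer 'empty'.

Answer: 74 45 11 45 83

Derivation:
pushright(45): [45]
pushleft(35): [35, 45]
pushright(14): [35, 45, 14]
popright(): [35, 45]
popleft(): [45]
pushright(83): [45, 83]
pushleft(11): [11, 45, 83]
pushright(69): [11, 45, 83, 69]
popright(): [11, 45, 83]
pushleft(45): [45, 11, 45, 83]
pushleft(74): [74, 45, 11, 45, 83]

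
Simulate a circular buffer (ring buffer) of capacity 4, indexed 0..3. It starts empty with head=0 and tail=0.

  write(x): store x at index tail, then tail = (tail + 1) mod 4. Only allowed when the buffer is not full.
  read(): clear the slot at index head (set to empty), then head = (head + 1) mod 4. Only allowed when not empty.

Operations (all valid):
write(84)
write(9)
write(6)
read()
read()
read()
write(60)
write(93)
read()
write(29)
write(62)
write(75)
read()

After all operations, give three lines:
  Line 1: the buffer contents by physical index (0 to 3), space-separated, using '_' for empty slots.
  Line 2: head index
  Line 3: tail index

write(84): buf=[84 _ _ _], head=0, tail=1, size=1
write(9): buf=[84 9 _ _], head=0, tail=2, size=2
write(6): buf=[84 9 6 _], head=0, tail=3, size=3
read(): buf=[_ 9 6 _], head=1, tail=3, size=2
read(): buf=[_ _ 6 _], head=2, tail=3, size=1
read(): buf=[_ _ _ _], head=3, tail=3, size=0
write(60): buf=[_ _ _ 60], head=3, tail=0, size=1
write(93): buf=[93 _ _ 60], head=3, tail=1, size=2
read(): buf=[93 _ _ _], head=0, tail=1, size=1
write(29): buf=[93 29 _ _], head=0, tail=2, size=2
write(62): buf=[93 29 62 _], head=0, tail=3, size=3
write(75): buf=[93 29 62 75], head=0, tail=0, size=4
read(): buf=[_ 29 62 75], head=1, tail=0, size=3

Answer: _ 29 62 75
1
0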